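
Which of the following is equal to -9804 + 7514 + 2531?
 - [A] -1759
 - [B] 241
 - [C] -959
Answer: B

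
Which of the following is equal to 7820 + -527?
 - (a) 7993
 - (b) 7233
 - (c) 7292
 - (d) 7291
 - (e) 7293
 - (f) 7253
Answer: e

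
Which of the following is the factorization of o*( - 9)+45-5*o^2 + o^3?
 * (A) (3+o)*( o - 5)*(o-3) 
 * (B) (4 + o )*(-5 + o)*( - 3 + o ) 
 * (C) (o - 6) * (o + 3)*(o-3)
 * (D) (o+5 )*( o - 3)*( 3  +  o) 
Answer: A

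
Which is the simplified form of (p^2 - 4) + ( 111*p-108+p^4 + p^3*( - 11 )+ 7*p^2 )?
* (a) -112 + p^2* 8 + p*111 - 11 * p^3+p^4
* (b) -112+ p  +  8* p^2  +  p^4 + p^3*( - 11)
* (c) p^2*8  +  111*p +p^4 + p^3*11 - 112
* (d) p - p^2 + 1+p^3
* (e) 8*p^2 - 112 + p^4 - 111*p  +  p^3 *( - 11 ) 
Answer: a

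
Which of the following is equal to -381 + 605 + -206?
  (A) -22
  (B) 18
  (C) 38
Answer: B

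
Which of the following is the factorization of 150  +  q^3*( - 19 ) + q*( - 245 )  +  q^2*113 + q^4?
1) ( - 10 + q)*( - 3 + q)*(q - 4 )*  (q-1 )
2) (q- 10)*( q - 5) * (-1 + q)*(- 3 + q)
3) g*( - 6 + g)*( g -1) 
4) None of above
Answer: 2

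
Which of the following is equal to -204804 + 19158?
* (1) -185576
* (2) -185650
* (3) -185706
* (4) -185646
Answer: 4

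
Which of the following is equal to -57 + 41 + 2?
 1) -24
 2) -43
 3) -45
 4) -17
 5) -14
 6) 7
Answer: 5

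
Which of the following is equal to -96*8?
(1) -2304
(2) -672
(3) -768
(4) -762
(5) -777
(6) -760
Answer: 3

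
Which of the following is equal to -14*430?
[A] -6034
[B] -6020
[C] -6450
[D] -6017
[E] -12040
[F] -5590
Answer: B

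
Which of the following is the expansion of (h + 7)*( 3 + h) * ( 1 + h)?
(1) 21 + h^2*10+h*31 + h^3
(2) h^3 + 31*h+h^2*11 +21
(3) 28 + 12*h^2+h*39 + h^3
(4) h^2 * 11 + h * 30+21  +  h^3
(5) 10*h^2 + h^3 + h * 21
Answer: 2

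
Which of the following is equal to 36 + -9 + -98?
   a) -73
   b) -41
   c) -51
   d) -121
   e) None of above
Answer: e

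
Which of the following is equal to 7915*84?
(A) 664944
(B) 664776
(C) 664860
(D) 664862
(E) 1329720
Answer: C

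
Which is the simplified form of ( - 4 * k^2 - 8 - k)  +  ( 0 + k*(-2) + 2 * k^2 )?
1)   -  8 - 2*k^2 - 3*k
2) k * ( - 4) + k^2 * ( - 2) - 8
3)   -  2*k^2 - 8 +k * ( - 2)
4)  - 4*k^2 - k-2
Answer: 1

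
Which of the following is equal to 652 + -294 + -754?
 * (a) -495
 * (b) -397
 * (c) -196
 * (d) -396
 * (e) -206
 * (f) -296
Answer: d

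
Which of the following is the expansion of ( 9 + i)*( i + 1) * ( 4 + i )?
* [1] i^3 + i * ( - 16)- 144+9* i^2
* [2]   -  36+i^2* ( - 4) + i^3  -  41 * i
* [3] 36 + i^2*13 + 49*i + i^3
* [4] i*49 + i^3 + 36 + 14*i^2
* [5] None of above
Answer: 4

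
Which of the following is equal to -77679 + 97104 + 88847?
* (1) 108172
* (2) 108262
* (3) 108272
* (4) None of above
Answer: 3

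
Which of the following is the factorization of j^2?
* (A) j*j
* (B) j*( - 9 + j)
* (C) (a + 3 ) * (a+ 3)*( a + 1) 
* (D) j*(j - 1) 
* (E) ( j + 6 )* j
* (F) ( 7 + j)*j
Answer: A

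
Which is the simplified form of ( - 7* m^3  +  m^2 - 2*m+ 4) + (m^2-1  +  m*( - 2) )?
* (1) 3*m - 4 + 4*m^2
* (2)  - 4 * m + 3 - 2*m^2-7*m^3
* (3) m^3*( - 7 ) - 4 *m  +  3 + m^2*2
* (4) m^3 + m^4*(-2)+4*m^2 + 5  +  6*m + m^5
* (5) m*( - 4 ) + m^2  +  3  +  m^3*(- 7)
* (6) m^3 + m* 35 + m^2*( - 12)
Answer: 3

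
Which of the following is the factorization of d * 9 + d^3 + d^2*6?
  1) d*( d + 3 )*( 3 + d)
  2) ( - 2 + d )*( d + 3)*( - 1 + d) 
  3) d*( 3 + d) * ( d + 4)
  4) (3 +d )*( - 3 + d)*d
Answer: 1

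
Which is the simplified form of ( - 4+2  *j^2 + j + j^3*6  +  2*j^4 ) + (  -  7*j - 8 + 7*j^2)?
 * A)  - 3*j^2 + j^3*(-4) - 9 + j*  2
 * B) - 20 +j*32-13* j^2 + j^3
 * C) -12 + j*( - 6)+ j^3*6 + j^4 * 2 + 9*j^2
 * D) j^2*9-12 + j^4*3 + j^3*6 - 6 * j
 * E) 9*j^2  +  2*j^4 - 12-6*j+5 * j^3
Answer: C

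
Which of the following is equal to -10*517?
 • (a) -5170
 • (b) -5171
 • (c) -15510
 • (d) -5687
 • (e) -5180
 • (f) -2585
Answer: a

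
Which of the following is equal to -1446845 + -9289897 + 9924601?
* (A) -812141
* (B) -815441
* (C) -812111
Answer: A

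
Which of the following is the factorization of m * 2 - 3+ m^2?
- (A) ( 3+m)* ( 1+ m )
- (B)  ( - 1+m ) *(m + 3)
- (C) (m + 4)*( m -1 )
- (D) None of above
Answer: B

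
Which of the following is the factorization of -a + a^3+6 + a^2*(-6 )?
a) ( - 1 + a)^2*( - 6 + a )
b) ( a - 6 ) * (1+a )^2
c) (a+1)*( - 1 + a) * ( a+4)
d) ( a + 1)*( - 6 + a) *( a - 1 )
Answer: d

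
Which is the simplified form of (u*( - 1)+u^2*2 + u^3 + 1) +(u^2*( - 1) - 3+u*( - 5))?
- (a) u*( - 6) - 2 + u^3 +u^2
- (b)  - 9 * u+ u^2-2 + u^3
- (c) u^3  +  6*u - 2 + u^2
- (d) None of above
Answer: a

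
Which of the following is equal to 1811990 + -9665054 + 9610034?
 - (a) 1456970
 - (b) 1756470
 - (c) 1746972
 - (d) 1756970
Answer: d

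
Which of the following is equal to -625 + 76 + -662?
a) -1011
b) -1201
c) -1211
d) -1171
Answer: c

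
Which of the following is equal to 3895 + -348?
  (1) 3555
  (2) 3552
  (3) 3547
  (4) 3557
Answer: 3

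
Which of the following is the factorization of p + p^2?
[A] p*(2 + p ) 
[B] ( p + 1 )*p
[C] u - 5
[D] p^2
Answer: B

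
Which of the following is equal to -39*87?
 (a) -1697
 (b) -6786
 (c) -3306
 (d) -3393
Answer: d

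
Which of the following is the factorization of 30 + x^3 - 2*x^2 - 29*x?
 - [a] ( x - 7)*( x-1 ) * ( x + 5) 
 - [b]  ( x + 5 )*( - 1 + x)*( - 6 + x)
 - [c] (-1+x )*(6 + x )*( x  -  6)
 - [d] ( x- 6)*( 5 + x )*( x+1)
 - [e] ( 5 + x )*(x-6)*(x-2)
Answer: b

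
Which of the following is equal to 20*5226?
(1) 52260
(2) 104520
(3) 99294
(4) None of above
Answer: 2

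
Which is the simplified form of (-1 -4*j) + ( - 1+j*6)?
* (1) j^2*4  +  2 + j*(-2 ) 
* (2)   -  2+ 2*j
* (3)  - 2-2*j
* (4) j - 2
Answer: 2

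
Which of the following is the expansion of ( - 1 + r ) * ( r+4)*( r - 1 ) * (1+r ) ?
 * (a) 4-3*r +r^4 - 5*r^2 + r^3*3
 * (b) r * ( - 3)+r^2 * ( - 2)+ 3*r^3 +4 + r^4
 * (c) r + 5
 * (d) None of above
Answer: a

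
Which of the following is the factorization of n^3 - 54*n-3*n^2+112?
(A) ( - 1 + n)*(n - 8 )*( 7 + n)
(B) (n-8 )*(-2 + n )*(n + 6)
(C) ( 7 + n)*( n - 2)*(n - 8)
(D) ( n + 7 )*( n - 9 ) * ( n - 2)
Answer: C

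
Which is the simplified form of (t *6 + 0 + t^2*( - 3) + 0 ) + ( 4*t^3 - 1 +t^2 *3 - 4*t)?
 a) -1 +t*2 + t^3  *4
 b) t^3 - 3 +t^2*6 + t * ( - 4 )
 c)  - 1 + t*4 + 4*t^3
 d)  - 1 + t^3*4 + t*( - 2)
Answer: a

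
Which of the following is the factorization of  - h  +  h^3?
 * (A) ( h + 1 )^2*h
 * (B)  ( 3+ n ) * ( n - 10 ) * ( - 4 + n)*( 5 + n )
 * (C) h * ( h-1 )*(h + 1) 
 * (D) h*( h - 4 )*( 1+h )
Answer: C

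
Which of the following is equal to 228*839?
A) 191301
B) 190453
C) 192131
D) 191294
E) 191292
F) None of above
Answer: E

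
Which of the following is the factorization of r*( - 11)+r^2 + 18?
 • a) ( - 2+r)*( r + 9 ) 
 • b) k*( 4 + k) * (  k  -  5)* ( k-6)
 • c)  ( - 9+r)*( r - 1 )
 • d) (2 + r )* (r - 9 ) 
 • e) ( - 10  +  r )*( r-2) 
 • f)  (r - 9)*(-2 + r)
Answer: f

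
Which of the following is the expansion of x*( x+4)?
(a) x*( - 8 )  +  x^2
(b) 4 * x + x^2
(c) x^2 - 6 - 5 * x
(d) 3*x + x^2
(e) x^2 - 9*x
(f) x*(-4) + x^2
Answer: b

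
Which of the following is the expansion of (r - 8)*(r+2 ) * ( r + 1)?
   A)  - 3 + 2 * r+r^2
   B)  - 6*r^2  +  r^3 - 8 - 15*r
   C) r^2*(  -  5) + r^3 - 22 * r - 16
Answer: C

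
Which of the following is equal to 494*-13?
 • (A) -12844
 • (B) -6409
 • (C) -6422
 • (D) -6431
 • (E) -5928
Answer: C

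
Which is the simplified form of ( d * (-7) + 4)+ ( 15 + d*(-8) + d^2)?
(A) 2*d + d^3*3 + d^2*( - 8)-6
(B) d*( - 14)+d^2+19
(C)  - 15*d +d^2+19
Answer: C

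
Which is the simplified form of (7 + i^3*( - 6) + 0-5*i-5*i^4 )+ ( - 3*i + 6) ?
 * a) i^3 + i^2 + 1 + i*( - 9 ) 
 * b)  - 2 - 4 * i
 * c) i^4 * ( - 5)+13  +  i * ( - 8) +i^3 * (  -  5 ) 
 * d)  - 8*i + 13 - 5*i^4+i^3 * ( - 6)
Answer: d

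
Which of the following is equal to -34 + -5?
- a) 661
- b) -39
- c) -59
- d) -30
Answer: b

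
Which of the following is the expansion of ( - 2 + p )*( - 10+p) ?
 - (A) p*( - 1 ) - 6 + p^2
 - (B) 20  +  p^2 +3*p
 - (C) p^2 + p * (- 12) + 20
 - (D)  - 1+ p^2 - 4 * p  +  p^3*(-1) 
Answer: C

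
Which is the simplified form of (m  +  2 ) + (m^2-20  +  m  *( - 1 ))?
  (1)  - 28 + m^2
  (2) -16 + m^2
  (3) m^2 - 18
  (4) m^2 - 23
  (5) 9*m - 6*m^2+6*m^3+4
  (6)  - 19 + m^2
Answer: 3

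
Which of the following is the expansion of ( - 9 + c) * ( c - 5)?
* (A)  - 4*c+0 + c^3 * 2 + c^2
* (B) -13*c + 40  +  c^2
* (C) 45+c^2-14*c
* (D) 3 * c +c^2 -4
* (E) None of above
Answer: C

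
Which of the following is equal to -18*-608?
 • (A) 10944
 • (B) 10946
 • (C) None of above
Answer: A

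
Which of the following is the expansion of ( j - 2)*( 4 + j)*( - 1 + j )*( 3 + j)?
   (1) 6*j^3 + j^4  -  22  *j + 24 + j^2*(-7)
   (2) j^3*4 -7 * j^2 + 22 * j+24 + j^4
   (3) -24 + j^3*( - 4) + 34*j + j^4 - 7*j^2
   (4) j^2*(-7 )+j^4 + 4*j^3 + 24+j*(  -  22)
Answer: 4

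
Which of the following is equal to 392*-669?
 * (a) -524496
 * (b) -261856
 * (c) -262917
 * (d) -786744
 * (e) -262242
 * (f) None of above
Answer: f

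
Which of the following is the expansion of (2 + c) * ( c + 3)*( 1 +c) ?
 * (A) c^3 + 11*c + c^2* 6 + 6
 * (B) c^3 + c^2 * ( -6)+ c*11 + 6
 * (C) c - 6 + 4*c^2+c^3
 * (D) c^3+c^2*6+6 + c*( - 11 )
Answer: A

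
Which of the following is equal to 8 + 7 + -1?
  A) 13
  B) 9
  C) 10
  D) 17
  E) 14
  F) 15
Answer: E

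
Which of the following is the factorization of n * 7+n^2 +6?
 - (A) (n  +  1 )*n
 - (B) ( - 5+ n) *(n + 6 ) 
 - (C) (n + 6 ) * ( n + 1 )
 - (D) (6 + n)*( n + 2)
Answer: C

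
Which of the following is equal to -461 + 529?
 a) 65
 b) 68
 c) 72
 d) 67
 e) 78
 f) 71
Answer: b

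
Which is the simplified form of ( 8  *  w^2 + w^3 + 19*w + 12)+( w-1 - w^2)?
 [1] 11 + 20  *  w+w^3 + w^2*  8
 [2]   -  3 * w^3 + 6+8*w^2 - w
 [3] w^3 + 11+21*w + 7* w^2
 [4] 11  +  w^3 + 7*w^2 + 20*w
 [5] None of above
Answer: 4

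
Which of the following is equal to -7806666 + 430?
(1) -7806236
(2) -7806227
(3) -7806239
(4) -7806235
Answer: 1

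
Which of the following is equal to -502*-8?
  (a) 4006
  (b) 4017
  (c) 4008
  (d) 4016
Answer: d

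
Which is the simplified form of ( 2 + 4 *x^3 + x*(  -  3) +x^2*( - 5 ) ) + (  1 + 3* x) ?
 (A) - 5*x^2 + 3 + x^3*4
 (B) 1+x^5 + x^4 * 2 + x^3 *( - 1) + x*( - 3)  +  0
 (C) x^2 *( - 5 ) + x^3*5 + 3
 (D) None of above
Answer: A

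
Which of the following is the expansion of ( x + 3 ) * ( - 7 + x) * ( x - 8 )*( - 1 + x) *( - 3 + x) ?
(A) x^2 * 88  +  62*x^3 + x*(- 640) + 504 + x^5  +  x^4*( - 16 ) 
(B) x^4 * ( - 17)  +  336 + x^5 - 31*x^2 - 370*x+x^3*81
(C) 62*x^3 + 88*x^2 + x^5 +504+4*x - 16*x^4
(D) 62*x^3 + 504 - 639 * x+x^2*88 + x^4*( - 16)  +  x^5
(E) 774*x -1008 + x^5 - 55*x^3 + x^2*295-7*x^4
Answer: D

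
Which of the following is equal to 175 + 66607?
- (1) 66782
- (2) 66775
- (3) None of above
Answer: 1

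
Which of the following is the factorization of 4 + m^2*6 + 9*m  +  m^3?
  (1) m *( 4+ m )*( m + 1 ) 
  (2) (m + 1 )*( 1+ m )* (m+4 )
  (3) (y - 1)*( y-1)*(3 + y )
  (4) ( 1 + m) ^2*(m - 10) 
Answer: 2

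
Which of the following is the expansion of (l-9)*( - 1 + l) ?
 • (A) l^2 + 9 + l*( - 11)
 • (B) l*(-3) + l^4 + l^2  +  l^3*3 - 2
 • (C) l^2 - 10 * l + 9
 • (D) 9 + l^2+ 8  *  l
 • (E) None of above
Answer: C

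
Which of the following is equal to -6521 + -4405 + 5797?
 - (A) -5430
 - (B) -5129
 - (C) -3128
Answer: B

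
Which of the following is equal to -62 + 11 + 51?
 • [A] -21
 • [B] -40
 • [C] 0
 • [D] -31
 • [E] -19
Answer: C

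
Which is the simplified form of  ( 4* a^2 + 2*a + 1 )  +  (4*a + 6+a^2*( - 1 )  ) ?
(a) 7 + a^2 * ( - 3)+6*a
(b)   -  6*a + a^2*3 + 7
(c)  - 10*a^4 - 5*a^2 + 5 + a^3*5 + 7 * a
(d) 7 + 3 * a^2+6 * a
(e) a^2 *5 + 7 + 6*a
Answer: d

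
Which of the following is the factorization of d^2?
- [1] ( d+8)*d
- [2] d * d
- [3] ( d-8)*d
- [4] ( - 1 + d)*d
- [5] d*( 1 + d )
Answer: 2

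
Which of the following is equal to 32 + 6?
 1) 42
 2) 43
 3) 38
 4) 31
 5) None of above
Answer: 3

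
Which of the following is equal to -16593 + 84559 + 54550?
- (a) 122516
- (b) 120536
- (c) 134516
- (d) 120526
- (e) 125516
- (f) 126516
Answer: a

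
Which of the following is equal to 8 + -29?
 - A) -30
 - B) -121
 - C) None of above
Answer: C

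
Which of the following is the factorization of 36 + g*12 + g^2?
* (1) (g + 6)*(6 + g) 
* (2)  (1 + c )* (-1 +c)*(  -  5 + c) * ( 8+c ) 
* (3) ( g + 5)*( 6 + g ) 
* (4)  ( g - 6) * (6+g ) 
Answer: 1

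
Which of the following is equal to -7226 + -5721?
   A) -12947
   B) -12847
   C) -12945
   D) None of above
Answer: A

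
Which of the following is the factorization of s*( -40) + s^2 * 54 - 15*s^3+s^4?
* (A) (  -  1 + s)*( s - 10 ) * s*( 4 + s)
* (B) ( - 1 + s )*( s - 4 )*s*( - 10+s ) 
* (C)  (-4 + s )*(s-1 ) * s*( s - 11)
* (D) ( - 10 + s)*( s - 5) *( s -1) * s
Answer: B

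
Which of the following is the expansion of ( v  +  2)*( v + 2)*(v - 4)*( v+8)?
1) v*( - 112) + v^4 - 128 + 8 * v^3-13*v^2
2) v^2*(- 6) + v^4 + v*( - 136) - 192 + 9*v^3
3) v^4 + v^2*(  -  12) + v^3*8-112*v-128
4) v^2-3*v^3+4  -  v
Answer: 3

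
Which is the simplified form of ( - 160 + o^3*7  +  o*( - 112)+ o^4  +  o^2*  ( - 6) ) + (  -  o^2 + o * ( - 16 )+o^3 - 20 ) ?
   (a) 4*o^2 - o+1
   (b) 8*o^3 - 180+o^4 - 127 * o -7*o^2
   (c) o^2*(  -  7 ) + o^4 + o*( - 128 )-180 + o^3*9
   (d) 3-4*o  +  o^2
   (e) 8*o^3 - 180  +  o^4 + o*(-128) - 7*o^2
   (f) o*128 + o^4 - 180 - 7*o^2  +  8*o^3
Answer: e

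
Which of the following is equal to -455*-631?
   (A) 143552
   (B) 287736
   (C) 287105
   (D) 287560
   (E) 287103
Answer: C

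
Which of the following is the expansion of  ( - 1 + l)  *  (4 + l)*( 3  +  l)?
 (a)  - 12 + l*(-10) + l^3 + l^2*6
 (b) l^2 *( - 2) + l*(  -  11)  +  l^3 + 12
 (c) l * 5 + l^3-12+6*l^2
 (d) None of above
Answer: c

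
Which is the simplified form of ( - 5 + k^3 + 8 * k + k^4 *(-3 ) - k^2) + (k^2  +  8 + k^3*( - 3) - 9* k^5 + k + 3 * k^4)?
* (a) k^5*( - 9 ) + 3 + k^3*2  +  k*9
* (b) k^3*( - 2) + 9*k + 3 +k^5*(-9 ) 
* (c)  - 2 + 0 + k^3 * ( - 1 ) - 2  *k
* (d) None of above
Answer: b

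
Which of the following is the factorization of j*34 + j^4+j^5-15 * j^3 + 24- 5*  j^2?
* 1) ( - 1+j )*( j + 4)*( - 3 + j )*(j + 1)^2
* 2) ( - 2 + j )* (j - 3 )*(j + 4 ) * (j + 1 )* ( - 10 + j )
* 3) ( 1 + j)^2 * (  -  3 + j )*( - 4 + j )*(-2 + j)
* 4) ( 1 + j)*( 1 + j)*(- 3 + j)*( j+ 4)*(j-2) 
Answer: 4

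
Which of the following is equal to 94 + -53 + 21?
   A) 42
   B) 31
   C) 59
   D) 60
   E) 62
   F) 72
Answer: E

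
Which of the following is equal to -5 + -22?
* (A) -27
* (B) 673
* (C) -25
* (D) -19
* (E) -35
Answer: A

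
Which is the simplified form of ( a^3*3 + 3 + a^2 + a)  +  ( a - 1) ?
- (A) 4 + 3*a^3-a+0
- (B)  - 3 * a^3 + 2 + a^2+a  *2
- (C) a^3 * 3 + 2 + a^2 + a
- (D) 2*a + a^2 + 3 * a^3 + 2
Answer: D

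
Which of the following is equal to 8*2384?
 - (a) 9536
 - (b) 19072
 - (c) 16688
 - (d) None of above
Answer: b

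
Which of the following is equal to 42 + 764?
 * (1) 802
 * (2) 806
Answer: 2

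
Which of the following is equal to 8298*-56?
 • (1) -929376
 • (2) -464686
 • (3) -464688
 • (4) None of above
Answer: 3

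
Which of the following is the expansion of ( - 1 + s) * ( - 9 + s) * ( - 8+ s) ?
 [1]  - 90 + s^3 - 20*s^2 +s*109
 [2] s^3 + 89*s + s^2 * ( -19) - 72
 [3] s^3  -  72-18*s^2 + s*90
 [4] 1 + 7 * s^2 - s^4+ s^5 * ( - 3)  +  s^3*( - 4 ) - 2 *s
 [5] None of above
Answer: 5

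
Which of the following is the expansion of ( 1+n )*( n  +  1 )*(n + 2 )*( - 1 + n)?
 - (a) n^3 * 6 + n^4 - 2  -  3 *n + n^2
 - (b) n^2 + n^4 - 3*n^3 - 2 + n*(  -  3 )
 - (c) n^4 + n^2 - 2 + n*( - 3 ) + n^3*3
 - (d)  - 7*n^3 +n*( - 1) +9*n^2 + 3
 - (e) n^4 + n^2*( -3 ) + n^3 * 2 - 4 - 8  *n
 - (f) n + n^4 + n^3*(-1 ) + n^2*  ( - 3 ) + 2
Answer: c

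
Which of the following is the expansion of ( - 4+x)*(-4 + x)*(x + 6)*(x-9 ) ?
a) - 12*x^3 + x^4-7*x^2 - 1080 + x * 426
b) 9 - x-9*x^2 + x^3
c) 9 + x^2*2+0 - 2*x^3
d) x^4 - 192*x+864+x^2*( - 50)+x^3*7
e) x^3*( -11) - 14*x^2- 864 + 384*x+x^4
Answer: e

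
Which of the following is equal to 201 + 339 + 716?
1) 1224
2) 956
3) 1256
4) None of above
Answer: 3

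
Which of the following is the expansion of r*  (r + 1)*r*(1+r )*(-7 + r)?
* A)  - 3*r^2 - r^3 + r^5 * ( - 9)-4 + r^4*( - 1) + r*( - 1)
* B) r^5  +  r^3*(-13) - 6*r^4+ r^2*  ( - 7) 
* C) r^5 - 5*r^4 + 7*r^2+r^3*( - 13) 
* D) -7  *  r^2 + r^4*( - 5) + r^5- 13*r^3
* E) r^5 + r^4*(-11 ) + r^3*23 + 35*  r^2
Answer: D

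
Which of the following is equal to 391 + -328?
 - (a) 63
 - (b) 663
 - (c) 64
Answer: a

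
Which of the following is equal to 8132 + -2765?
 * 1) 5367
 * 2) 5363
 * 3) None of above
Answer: 1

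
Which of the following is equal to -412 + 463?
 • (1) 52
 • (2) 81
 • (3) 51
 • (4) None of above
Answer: 3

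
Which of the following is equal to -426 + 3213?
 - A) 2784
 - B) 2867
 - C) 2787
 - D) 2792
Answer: C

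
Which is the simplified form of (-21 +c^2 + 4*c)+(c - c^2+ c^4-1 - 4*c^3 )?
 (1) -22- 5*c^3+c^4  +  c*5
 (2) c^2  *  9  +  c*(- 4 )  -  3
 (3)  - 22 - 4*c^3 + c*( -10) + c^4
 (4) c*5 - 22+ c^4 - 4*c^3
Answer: 4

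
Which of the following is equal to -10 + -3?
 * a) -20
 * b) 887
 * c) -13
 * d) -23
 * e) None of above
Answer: c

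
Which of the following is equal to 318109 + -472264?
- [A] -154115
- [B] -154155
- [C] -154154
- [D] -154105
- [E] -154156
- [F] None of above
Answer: B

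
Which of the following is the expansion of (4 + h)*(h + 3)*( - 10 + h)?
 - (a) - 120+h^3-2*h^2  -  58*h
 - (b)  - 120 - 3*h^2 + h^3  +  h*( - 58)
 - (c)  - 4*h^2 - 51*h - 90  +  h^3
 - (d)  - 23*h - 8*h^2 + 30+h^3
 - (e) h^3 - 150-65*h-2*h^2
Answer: b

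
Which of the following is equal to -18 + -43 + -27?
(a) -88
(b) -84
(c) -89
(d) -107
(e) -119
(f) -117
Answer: a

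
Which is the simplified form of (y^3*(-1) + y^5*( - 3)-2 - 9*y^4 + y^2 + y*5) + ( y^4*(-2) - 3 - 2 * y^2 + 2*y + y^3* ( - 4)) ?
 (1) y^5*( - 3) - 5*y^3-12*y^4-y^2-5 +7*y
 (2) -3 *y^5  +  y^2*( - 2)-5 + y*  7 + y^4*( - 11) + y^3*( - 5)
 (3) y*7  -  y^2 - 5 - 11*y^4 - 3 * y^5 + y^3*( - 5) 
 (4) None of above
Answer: 3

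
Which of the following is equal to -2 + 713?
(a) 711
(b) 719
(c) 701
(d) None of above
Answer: a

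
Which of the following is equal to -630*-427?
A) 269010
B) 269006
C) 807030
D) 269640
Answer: A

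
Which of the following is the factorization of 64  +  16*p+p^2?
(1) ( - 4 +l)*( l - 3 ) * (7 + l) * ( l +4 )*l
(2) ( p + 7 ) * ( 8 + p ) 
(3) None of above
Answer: 3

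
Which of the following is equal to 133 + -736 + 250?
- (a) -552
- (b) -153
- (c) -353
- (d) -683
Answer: c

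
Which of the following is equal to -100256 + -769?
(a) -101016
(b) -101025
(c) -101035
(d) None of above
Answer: b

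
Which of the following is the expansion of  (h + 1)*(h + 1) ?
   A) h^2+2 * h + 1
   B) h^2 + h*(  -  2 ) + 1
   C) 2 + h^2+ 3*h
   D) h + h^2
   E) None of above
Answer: A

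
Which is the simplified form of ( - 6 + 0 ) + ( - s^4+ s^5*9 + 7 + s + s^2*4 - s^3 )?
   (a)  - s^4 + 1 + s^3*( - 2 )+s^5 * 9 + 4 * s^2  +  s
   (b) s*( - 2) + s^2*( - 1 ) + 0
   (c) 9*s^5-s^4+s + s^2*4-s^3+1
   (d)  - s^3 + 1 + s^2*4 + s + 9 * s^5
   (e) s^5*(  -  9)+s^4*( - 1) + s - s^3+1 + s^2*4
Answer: c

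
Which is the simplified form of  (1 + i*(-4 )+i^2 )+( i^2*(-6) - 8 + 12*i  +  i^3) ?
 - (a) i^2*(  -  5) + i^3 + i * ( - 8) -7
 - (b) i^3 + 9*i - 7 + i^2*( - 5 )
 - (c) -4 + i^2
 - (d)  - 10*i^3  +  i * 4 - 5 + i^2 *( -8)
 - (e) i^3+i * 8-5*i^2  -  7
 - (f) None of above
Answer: e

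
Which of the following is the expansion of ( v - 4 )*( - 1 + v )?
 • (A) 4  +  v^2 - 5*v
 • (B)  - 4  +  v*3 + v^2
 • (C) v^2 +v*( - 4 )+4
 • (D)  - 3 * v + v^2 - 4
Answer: A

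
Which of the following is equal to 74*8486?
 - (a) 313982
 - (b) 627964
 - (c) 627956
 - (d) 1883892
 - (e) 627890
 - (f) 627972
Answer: b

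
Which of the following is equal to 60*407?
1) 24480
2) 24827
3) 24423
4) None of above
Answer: 4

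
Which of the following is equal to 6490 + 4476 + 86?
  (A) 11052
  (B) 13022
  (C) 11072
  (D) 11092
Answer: A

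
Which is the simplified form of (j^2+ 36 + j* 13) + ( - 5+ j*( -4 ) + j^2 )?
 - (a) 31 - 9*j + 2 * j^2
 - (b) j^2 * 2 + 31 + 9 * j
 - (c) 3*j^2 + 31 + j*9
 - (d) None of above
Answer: b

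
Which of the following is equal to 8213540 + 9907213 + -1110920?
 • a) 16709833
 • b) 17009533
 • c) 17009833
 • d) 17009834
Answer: c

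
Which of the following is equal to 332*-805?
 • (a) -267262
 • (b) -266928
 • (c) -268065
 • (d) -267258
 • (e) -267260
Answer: e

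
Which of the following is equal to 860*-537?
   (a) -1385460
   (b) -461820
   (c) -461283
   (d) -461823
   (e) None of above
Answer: b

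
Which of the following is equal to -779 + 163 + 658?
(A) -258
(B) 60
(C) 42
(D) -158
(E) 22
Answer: C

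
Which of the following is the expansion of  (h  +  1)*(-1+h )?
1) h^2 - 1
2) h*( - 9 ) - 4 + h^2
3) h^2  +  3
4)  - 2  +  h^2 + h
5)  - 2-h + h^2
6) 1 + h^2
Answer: 1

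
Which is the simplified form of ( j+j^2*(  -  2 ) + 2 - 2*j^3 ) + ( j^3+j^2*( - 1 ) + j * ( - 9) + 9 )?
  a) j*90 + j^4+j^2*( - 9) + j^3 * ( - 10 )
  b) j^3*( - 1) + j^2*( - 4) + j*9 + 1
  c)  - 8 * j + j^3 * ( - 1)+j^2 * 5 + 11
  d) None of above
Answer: d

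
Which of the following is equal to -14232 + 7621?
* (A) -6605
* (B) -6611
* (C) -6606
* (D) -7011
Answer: B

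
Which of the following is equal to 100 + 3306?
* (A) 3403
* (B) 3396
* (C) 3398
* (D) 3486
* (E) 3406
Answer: E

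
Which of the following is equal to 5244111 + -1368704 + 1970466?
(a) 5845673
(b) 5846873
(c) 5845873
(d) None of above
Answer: c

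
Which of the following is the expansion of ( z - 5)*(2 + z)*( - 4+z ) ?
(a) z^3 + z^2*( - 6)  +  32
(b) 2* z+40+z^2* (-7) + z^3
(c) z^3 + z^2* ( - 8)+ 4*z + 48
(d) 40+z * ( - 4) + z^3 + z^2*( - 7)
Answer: b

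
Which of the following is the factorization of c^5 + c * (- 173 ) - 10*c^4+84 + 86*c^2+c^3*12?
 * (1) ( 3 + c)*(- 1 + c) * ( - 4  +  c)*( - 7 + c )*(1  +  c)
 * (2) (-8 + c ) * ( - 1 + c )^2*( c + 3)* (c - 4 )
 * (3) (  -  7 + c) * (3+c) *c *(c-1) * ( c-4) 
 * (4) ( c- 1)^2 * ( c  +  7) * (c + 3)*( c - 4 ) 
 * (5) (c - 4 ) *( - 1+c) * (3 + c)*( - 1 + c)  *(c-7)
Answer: 5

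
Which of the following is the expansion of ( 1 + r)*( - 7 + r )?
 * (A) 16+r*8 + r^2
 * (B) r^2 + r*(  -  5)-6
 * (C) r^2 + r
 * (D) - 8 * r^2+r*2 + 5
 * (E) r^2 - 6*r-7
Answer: E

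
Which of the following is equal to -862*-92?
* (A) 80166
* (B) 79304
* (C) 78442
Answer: B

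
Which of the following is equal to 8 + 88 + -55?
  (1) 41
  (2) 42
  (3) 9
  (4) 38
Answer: 1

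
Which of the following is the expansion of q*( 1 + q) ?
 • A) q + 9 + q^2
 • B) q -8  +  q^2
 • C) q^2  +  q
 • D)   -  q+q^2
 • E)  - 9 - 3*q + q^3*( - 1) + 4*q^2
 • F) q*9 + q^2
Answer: C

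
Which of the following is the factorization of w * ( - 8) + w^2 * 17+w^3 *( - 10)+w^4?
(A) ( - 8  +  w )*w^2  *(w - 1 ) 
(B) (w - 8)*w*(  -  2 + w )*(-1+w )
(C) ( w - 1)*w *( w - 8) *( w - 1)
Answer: C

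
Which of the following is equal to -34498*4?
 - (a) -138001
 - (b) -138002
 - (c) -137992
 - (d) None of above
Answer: c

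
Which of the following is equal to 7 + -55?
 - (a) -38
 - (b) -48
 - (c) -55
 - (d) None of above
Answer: b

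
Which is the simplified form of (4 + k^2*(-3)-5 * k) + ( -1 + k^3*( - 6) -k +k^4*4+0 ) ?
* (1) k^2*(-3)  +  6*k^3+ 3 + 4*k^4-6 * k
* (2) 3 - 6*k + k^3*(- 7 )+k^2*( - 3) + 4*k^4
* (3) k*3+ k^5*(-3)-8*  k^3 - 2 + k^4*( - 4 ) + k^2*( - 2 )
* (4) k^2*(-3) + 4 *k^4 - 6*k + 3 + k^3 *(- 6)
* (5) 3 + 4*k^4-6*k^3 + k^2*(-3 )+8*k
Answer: 4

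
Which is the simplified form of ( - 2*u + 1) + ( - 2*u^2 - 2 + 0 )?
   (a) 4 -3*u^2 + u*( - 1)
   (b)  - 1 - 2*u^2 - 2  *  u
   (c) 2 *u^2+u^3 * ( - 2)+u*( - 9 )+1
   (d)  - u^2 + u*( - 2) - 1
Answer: b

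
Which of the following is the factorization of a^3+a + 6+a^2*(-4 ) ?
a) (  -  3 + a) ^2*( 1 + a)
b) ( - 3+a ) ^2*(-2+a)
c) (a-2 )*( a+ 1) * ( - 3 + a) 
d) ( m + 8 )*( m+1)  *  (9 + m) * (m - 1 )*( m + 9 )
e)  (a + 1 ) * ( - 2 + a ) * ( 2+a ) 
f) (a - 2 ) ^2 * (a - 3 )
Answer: c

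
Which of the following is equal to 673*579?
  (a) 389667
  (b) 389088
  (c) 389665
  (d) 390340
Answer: a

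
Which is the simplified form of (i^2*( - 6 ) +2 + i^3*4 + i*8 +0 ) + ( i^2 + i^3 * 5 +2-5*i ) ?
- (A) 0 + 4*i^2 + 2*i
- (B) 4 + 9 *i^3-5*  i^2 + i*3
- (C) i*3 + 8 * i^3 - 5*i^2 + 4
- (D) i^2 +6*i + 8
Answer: B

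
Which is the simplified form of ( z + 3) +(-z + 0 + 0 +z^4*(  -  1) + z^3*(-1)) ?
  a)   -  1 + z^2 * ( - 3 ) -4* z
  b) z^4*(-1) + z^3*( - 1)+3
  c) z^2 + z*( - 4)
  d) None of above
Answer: b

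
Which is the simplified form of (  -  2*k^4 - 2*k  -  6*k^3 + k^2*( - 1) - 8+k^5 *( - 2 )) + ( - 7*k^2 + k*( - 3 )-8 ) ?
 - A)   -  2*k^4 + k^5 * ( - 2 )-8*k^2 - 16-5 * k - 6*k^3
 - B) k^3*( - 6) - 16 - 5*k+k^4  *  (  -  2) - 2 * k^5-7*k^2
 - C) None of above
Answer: A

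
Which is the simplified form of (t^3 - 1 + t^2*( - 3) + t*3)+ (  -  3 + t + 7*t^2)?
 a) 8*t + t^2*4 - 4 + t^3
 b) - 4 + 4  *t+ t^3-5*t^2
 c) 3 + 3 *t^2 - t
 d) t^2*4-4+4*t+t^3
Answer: d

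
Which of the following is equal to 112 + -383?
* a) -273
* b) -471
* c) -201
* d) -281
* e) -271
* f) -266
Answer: e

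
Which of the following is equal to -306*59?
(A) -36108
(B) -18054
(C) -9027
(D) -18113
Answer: B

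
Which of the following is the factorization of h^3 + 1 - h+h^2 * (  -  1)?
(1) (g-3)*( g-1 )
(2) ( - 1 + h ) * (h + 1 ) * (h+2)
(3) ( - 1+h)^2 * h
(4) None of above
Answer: 4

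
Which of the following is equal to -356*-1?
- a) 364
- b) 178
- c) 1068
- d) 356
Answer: d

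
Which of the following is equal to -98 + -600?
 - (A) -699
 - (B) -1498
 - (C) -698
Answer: C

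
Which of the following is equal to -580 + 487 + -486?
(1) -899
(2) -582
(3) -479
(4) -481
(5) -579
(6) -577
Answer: 5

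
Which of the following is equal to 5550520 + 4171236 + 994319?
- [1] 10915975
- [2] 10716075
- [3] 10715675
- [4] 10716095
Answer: 2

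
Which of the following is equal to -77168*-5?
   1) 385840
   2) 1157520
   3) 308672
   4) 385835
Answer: 1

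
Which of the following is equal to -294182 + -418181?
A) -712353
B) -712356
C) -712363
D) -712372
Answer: C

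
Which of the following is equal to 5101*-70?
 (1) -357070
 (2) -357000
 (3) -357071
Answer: 1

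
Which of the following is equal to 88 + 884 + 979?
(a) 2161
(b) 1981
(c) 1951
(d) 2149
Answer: c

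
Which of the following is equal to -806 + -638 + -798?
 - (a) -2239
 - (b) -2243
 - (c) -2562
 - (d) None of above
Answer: d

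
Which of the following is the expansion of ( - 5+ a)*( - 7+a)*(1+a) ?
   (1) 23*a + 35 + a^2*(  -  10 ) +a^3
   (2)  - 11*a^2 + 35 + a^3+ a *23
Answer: 2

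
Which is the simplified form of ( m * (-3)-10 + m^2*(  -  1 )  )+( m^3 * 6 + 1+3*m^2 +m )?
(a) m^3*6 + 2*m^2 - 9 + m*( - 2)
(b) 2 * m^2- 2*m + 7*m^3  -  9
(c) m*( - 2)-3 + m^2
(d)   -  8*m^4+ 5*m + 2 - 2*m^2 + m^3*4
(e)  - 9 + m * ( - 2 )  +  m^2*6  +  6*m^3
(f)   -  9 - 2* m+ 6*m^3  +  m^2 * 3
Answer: a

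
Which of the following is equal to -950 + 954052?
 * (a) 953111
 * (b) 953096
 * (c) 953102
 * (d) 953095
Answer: c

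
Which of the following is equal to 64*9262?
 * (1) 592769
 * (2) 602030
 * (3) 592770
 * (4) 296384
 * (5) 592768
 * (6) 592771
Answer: 5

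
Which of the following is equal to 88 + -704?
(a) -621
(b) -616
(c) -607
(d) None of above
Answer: b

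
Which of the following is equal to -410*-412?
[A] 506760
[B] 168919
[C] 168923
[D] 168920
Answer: D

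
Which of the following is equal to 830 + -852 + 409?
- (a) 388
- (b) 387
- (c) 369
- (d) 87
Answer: b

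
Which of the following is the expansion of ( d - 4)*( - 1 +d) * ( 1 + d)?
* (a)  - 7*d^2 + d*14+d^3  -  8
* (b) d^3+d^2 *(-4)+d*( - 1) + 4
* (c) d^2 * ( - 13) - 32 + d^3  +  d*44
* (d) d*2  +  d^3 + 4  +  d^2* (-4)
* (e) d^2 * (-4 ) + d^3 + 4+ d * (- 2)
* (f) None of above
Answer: b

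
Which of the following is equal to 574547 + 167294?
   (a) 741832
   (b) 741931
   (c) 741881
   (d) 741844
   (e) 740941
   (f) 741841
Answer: f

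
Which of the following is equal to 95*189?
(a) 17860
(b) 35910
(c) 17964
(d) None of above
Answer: d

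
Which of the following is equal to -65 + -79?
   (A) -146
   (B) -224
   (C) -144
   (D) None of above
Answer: C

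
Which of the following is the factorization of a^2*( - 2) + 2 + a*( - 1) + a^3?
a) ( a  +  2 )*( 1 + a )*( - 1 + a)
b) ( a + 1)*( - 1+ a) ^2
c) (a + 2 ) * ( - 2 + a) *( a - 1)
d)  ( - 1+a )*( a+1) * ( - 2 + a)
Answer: d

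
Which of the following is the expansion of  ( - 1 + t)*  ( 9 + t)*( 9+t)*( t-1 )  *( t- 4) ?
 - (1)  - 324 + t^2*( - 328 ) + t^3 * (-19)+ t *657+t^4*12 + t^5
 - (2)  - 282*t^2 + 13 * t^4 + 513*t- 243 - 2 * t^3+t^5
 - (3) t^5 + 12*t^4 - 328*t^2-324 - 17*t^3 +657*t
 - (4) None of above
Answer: 4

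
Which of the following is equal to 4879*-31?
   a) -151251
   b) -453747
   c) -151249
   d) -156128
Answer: c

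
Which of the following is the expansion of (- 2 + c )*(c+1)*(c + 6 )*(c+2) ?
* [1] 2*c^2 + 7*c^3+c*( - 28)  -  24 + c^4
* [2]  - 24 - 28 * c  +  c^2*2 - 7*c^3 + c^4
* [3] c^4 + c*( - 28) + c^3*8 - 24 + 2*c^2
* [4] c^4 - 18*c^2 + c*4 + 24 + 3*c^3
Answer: 1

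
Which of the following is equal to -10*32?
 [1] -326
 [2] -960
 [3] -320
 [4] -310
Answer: 3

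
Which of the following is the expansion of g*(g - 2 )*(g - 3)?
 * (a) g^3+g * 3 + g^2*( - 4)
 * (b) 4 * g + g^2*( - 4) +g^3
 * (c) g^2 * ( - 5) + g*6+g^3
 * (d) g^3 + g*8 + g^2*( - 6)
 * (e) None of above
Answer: c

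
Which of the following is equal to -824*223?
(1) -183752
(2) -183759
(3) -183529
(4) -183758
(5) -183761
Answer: 1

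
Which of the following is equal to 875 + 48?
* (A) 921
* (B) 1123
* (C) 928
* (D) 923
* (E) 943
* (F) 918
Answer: D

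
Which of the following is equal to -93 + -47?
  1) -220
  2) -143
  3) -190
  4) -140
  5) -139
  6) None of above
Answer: 4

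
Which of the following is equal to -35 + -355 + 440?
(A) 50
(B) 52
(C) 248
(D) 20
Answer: A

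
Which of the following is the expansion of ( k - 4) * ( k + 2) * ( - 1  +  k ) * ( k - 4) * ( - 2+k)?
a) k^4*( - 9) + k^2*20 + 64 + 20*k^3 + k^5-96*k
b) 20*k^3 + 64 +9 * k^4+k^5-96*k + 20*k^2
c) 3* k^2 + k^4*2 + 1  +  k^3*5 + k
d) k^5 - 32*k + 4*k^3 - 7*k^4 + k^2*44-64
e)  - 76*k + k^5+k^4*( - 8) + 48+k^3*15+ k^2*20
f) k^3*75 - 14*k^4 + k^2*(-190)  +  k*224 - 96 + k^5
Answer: a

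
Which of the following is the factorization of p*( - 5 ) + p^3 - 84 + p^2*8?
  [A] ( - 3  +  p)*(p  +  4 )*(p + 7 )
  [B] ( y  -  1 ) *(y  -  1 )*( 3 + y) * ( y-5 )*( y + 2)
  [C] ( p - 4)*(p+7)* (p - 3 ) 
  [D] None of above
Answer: A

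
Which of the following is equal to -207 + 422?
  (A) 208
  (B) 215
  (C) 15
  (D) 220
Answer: B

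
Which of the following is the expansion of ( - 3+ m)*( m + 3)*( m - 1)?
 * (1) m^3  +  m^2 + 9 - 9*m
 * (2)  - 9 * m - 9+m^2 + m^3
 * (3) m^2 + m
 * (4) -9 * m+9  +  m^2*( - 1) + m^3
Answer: 4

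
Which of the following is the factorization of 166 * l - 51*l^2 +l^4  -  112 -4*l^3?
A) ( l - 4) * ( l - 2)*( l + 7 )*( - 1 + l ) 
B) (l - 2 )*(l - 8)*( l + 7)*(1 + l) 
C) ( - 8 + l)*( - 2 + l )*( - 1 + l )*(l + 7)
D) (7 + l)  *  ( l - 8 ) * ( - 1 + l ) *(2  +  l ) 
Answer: C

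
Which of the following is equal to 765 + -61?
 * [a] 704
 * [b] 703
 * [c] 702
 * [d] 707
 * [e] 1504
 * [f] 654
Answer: a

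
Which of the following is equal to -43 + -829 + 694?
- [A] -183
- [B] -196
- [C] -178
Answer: C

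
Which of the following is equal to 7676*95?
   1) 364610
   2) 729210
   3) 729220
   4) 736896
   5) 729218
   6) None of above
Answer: 3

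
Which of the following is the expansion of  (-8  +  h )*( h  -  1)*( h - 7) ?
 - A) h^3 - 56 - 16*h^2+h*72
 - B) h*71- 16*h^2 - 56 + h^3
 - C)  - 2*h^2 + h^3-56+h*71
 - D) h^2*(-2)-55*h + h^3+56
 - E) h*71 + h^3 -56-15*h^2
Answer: B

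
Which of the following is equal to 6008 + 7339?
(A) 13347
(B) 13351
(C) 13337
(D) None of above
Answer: A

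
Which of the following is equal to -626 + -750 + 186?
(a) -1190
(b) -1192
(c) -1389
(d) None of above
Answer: a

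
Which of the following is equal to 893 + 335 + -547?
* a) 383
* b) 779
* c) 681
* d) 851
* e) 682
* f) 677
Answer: c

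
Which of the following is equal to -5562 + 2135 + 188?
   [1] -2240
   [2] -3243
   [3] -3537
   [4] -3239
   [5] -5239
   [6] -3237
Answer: 4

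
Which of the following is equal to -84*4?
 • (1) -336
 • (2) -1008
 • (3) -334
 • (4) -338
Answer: 1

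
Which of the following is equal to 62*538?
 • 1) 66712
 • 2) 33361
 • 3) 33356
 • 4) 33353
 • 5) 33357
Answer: 3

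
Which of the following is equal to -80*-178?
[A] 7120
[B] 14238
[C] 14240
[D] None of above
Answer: C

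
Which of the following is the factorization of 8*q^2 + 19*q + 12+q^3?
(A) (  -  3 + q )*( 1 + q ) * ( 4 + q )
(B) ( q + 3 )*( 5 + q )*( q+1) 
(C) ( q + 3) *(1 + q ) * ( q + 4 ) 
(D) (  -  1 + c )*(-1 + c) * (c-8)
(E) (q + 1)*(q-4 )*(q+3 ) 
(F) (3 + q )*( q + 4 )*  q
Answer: C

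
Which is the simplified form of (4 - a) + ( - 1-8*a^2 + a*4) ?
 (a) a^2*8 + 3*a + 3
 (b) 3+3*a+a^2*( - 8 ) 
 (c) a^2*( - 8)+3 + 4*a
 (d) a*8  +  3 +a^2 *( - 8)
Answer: b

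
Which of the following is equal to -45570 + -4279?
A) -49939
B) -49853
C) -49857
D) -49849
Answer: D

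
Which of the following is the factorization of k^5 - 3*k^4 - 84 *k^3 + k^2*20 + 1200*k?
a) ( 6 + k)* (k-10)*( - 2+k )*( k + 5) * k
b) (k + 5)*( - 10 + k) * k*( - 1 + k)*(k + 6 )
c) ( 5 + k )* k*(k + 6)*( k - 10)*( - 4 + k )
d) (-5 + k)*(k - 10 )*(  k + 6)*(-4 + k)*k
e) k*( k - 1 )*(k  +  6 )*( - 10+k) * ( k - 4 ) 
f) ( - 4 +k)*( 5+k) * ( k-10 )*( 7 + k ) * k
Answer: c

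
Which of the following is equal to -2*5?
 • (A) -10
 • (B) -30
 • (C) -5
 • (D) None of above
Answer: A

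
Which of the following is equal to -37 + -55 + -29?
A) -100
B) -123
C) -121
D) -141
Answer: C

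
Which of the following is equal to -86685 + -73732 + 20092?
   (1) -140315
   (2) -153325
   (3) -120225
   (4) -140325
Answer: 4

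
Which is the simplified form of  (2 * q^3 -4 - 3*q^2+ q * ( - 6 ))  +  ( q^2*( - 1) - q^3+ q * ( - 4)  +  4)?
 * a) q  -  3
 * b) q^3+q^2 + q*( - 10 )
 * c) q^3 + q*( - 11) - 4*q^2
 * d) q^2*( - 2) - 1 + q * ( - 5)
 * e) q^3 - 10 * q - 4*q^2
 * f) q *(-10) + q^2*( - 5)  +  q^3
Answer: e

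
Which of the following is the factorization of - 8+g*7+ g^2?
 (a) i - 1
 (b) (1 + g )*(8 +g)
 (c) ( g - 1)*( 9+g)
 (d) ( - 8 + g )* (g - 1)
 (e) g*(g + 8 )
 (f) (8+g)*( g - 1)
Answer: f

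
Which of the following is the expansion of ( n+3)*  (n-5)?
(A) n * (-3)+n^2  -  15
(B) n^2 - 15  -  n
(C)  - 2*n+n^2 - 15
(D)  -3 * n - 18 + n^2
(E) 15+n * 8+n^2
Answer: C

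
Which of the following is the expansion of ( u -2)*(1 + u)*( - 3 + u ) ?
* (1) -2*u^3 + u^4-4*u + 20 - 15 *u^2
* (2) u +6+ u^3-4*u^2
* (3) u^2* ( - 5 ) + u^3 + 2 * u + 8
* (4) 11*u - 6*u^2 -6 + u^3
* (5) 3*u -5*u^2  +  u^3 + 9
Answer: 2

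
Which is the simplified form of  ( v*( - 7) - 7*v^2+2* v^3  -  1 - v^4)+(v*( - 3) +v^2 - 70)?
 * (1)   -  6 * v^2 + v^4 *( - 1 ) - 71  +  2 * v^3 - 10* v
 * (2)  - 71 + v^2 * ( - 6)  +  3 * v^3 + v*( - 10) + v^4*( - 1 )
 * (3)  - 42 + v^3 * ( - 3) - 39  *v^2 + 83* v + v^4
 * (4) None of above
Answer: 1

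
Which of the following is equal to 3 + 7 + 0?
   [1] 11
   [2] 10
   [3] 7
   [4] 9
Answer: 2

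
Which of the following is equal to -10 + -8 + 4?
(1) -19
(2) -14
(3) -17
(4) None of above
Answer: 2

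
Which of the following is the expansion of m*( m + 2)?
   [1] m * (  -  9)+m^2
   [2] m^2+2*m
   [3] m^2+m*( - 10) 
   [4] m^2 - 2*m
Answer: 2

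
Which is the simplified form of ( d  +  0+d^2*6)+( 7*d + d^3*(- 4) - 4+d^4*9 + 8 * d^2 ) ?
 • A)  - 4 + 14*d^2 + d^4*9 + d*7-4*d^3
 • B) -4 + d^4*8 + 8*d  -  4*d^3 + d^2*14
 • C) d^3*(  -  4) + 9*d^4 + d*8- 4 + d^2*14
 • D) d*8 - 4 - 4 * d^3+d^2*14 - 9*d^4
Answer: C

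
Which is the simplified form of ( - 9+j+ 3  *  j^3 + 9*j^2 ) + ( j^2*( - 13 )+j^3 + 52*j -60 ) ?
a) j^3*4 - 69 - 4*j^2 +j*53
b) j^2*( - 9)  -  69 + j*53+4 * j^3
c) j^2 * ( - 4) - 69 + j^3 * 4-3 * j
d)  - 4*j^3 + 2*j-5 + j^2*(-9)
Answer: a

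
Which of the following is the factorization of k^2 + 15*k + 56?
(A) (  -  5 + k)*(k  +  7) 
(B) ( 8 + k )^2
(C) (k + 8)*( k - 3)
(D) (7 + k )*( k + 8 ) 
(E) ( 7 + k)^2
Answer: D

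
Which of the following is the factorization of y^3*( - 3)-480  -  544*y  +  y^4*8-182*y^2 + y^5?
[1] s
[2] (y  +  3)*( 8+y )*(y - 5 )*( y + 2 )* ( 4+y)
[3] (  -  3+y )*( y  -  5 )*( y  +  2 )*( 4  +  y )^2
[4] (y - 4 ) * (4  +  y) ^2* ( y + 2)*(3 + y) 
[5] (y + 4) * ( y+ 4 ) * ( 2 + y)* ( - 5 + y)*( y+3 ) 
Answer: 5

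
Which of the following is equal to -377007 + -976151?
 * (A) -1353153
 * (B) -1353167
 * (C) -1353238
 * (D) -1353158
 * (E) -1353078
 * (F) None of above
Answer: D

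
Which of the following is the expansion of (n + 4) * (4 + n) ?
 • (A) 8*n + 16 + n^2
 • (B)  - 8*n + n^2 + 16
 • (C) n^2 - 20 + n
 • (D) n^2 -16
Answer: A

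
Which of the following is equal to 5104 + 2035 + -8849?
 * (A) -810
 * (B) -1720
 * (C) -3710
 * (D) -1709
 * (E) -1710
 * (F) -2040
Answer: E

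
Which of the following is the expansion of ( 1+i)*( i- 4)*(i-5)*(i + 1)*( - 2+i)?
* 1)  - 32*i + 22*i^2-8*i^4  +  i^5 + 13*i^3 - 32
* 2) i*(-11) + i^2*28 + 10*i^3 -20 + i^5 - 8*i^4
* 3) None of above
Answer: 3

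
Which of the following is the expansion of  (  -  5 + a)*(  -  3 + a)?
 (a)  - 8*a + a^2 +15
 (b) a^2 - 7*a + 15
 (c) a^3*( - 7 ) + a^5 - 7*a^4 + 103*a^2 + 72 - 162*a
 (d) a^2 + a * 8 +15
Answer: a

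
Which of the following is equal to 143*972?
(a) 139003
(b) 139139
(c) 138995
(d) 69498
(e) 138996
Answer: e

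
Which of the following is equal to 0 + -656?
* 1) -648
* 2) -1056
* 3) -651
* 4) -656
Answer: 4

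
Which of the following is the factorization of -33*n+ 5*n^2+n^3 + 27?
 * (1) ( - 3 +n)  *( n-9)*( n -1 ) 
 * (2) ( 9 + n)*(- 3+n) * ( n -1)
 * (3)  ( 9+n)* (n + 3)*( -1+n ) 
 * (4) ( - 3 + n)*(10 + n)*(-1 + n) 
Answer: 2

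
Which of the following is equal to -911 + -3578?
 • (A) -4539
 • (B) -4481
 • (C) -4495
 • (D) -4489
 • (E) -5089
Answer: D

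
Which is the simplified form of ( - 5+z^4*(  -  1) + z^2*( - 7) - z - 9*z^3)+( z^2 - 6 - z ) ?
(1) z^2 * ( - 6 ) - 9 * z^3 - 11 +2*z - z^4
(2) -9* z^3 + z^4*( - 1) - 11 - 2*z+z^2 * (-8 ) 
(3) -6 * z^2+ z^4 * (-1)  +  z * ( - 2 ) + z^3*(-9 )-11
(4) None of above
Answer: 3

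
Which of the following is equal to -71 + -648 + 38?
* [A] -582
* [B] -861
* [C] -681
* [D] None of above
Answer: C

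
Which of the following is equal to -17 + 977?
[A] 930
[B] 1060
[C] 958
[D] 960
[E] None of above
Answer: D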